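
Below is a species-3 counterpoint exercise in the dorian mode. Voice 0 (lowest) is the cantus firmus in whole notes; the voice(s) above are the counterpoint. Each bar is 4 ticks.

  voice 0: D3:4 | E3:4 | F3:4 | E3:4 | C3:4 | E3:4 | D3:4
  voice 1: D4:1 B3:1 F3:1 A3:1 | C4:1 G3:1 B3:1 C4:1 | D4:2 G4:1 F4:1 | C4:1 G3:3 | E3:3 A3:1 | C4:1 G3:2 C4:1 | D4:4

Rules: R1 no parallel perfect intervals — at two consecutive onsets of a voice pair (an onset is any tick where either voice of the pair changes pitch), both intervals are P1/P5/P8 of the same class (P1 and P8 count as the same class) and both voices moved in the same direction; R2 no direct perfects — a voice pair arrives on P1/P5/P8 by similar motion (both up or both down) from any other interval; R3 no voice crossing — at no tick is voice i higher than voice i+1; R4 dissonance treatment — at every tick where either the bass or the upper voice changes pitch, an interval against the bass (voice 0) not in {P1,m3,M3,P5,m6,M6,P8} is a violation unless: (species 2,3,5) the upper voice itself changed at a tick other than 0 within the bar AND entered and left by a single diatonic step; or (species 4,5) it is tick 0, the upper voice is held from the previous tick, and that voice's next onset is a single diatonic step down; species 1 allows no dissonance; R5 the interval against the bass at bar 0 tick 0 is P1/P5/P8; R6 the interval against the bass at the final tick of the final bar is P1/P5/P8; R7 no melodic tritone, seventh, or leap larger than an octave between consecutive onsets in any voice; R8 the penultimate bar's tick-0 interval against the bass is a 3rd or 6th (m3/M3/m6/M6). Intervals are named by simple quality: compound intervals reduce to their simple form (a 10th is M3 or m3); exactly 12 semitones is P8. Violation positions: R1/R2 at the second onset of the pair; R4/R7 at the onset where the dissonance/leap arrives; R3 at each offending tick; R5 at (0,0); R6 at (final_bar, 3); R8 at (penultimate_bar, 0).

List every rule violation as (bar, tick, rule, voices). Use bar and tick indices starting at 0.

bar 0: v0=D3 v1=D4 downbeat P8
bar 1: v0=E3 v1=C4 downbeat m6
bar 2: v0=F3 v1=D4 downbeat M6
bar 3: v0=E3 v1=C4 downbeat m6
bar 4: v0=C3 v1=E3 downbeat M3
bar 5: v0=E3 v1=C4 downbeat m6
bar 6: v0=D3 v1=D4 downbeat P8
  -> R7 @ bar 0 tick 2 v(1,): B3->F3 leap 6st
  -> R4 @ bar 2 tick 2 v(0, 1): F3/G4 M2 untreated

(0, 2, R7, (1,))
(2, 2, R4, (0, 1))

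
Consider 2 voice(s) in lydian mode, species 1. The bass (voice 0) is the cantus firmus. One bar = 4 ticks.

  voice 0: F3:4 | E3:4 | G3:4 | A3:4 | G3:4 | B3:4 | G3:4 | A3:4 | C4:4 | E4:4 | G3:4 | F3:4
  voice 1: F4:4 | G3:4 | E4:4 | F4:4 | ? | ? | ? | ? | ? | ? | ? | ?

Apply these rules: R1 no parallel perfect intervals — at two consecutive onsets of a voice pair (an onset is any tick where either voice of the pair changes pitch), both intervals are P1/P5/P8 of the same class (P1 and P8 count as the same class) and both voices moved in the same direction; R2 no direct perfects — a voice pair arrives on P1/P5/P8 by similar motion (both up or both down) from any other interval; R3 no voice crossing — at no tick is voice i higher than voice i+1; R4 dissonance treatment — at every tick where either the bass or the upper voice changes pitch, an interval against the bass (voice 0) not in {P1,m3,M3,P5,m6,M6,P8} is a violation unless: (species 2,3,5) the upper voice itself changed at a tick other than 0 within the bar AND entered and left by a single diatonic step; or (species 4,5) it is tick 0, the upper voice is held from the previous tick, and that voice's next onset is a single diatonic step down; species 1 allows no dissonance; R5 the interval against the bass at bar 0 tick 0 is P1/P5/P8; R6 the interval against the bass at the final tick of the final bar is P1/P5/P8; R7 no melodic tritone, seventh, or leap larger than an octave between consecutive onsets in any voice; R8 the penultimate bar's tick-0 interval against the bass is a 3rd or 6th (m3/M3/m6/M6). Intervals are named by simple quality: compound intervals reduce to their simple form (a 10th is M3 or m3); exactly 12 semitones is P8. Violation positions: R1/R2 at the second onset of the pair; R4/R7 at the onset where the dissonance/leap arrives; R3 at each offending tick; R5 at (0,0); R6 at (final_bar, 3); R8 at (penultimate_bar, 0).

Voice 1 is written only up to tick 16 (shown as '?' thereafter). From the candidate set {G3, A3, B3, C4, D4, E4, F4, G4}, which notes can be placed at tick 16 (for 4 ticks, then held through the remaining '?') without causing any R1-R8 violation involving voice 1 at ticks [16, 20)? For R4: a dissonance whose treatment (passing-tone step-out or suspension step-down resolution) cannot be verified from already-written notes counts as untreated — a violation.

{E4, G4}

G3: violates R2,R7
A3: violates R4
B3: violates R7
C4: violates R4
D4: violates R2
E4: legal
F4: violates R4
G4: legal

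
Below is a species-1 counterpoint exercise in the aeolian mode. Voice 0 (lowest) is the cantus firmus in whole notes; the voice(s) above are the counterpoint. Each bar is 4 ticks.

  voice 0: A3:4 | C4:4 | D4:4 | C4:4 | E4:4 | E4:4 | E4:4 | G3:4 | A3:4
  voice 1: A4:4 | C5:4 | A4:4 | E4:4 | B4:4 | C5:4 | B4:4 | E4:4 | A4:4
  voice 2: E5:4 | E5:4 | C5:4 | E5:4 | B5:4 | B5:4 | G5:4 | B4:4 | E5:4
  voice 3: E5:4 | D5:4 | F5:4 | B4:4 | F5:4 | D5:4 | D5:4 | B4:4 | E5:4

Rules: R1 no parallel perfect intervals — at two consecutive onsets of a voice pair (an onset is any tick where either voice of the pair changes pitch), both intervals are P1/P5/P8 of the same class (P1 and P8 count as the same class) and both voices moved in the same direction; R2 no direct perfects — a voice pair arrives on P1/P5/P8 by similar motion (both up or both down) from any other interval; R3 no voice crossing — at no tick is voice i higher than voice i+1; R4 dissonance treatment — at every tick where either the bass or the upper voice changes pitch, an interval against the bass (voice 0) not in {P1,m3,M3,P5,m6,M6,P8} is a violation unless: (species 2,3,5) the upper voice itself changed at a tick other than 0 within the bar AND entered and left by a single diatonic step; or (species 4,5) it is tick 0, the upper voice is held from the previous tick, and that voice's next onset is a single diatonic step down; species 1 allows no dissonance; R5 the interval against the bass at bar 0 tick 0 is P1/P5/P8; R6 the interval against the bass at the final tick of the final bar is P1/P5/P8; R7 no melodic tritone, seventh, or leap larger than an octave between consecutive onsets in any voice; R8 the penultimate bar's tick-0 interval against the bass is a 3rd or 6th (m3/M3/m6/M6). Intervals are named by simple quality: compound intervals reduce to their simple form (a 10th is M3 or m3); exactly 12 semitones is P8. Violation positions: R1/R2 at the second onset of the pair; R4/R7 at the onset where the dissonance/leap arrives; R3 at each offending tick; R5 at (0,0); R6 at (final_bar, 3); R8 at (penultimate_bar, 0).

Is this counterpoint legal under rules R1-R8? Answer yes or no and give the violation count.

bar 0: v0=A3 v1=A4 v2=E5 v3=E5 (P5)
bar 1: v0=C4 v1=C5 v2=E5 v3=D5 (M2)
bar 2: v0=D4 v1=A4 v2=C5 v3=F5 (m3)
bar 3: v0=C4 v1=E4 v2=E5 v3=B4 (M7)
bar 4: v0=E4 v1=B4 v2=B5 v3=F5 (m2)
bar 5: v0=E4 v1=C5 v2=B5 v3=D5 (m7)
bar 6: v0=E4 v1=B4 v2=G5 v3=D5 (m7)
bar 7: v0=G3 v1=E4 v2=B4 v3=B4 (M3)
bar 8: v0=A3 v1=A4 v2=E5 v3=E5 (P5)
  R1 @ bar1.0: A3/A4 P8 -> C4/C5 P8 similar
  R3 @ bar1.0: E5 above D5
  R4 @ bar1.0: C4/D5 M2 untreated
  R3 @ bar1.1: E5 above D5
  R3 @ bar1.2: E5 above D5
  R3 @ bar1.3: E5 above D5
  R4 @ bar2.0: D4/C5 m7 untreated
  R2 @ bar3.0: A4/F5 m6 -> E4/B4 P5 similar
  R3 @ bar3.0: E5 above B4
  R4 @ bar3.0: C4/B4 M7 untreated
  R7 @ bar3.0: F5->B4 leap 6st
  R3 @ bar3.1: E5 above B4
  R3 @ bar3.2: E5 above B4
  R3 @ bar3.3: E5 above B4
  R1 @ bar4.0: E4/E5 P8 -> B4/B5 P8 similar
  R2 @ bar4.0: C4/E4 M3 -> E4/B4 P5 similar
  R2 @ bar4.0: C4/E5 M3 -> E4/B5 P5 similar
  R3 @ bar4.0: B5 above F5
  R4 @ bar4.0: E4/F5 m2 untreated
  R7 @ bar4.0: B4->F5 leap 6st
  R3 @ bar4.1: B5 above F5
  R3 @ bar4.2: B5 above F5
  R3 @ bar4.3: B5 above F5
  R3 @ bar5.0: B5 above D5
  R4 @ bar5.0: E4/D5 m7 untreated
  R3 @ bar5.1: B5 above D5
  R3 @ bar5.2: B5 above D5
  R3 @ bar5.3: B5 above D5
  R3 @ bar6.0: G5 above D5
  R3 @ bar6.1: G5 above D5
  R3 @ bar6.2: G5 above D5
  R3 @ bar6.3: G5 above D5
  R2 @ bar7.0: B4/G5 m6 -> E4/B4 P5 similar
  R2 @ bar7.0: B4/D5 m3 -> E4/B4 P5 similar
  R2 @ bar7.0: G5/D5 P4 -> B4/B4 P1 similar
  R1 @ bar8.0: E4/B4 P5 -> A4/E5 P5 similar
  R1 @ bar8.0: E4/B4 P5 -> A4/E5 P5 similar
  R1 @ bar8.0: B4/B4 P1 -> E5/E5 P1 similar
  R2 @ bar8.0: G3/E4 M6 -> A3/A4 P8 similar
  R2 @ bar8.0: G3/B4 M3 -> A3/E5 P5 similar
  R2 @ bar8.0: G3/B4 M3 -> A3/E5 P5 similar

No (41 violations)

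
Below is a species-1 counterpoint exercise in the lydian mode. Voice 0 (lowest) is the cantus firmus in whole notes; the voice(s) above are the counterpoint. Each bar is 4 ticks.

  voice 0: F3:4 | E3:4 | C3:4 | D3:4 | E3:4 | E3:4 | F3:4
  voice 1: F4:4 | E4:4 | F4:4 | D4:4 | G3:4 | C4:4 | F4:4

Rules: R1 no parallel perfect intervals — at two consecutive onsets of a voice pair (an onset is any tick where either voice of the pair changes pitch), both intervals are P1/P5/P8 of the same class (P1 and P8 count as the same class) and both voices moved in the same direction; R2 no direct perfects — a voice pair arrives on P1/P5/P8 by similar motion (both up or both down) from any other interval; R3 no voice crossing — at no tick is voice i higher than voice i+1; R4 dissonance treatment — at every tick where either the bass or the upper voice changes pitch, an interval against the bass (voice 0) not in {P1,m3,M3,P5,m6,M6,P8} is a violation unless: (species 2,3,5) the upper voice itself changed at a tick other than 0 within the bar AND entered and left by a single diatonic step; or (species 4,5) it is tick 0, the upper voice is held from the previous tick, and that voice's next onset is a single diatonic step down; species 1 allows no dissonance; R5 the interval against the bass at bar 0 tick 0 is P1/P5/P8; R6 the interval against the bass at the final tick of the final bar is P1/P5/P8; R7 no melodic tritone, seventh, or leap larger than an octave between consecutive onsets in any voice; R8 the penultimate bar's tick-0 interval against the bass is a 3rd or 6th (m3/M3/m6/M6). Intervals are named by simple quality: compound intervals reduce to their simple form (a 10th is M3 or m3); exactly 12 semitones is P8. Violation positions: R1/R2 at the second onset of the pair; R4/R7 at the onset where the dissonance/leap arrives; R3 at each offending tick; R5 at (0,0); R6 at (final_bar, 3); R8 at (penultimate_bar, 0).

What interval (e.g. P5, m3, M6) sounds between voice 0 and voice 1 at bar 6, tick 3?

voice 0=F3 voice 1=F4 -> P8

P8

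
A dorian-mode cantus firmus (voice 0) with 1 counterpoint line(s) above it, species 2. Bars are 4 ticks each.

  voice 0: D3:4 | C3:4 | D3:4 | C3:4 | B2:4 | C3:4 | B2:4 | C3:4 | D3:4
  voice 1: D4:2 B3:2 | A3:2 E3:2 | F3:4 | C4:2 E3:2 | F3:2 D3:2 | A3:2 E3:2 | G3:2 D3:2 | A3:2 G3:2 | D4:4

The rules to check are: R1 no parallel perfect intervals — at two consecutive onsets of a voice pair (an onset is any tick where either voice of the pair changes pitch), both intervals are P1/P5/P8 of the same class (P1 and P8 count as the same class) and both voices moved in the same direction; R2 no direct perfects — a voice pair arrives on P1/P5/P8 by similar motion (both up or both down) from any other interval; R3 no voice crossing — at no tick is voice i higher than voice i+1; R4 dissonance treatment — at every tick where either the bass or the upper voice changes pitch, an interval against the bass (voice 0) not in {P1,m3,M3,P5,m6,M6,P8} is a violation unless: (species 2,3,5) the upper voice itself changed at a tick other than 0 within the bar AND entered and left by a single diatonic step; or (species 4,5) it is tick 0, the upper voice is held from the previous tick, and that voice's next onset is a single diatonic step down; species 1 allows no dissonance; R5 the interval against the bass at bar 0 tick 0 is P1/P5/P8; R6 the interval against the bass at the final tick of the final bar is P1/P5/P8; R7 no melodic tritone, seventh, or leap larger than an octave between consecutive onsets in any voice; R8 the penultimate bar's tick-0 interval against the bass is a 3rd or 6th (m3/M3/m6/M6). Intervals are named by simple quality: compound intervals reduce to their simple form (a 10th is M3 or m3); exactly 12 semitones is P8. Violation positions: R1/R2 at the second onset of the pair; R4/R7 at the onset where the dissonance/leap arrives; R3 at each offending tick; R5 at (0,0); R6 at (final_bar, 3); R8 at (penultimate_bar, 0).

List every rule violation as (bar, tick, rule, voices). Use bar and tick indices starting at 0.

bar 0: v0=D3 v1=D4 downbeat P8
bar 1: v0=C3 v1=A3 downbeat M6
bar 2: v0=D3 v1=F3 downbeat m3
bar 3: v0=C3 v1=C4 downbeat P8
bar 4: v0=B2 v1=F3 downbeat TT
bar 5: v0=C3 v1=A3 downbeat M6
bar 6: v0=B2 v1=G3 downbeat m6
bar 7: v0=C3 v1=A3 downbeat M6
bar 8: v0=D3 v1=D4 downbeat P8
  -> R4 @ bar 4 tick 0 v(0, 1): B2/F3 TT untreated
  -> R2 @ bar 8 tick 0 v(0, 1): C3/G3 P5 -> D3/D4 P8 similar

(4, 0, R4, (0, 1))
(8, 0, R2, (0, 1))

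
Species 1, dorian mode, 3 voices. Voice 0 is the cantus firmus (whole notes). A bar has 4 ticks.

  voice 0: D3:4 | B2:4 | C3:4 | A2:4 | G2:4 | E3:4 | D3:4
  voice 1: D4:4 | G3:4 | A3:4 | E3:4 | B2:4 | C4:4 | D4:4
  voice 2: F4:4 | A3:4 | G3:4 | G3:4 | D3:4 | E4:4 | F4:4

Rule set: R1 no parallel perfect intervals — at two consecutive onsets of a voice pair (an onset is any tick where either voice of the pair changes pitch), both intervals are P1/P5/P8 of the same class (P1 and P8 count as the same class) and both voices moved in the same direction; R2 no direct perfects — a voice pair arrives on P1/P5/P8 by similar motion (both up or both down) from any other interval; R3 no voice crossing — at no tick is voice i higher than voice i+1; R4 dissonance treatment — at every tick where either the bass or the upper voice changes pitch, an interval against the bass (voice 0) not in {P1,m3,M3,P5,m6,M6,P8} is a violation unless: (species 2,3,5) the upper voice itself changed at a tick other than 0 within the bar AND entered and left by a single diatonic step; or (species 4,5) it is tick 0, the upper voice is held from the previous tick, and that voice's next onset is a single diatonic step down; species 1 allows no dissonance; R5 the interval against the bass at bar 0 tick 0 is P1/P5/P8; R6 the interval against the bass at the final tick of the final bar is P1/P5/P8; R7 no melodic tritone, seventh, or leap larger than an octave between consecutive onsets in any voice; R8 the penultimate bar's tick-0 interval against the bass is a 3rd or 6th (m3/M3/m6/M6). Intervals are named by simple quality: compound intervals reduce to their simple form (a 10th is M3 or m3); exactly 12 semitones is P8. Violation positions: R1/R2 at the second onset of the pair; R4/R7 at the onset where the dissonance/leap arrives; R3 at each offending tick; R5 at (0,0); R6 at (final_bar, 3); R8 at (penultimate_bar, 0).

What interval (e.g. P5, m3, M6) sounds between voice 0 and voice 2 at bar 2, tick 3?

P5

voice 0=C3 voice 2=G3 -> P5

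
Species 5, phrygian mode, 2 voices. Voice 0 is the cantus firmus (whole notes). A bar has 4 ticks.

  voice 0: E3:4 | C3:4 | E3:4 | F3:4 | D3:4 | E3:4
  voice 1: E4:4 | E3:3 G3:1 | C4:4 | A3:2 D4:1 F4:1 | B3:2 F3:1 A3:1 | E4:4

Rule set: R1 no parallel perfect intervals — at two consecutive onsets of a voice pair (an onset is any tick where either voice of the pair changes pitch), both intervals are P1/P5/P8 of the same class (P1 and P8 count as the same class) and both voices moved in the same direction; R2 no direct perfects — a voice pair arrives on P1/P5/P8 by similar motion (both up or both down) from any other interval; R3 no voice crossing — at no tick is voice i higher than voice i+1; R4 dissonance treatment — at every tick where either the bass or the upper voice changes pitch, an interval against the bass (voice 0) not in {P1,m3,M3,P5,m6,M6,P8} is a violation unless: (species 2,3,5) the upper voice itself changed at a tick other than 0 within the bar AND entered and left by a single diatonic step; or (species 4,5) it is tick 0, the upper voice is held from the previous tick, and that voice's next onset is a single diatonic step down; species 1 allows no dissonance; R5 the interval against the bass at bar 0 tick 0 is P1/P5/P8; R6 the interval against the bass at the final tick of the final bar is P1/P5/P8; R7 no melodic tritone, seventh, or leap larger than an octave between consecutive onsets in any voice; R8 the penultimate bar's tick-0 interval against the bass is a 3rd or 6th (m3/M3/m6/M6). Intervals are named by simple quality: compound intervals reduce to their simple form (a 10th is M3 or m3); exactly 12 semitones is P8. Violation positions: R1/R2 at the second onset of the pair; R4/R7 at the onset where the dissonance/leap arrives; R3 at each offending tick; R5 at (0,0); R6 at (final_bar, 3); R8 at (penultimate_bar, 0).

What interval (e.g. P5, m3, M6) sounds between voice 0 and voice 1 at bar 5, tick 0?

voice 0=E3 voice 1=E4 -> P8

P8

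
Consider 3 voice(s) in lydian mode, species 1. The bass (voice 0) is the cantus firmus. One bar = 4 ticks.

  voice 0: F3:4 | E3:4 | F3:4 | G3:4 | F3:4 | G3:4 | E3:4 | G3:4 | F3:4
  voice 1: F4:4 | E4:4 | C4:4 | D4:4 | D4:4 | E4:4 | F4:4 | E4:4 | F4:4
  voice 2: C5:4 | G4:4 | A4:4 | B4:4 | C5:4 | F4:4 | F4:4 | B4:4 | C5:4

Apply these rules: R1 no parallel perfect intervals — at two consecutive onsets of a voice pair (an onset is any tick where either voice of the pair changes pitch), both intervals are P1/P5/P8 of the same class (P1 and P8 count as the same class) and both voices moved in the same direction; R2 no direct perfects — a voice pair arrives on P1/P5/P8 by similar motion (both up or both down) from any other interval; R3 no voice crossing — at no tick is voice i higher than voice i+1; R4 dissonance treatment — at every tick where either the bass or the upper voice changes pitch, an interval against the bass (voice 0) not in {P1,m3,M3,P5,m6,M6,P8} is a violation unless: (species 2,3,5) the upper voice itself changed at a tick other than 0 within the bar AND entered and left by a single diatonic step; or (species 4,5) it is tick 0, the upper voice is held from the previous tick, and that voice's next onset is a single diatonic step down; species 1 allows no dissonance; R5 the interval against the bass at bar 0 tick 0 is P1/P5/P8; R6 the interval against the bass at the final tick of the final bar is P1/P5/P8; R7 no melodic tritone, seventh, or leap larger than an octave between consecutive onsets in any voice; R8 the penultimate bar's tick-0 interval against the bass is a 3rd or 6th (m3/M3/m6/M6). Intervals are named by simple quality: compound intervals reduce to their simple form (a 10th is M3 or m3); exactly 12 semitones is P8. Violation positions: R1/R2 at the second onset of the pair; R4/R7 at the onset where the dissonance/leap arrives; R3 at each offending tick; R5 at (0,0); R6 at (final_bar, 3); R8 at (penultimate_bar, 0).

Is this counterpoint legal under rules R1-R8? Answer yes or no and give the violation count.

No (7 violations)

bar 0: v0=F3 v1=F4 v2=C5 (P5)
bar 1: v0=E3 v1=E4 v2=G4 (m3)
bar 2: v0=F3 v1=C4 v2=A4 (M3)
bar 3: v0=G3 v1=D4 v2=B4 (M3)
bar 4: v0=F3 v1=D4 v2=C5 (P5)
bar 5: v0=G3 v1=E4 v2=F4 (m7)
bar 6: v0=E3 v1=F4 v2=F4 (m2)
bar 7: v0=G3 v1=E4 v2=B4 (M3)
bar 8: v0=F3 v1=F4 v2=C5 (P5)
  R1 @ bar1.0: F3/F4 P8 -> E3/E4 P8 similar
  R1 @ bar3.0: F3/C4 P5 -> G3/D4 P5 similar
  R4 @ bar5.0: G3/F4 m7 untreated
  R4 @ bar6.0: E3/F4 m2 untreated
  R4 @ bar6.0: E3/F4 m2 untreated
  R7 @ bar7.0: F4->B4 leap 6st
  R1 @ bar8.0: E4/B4 P5 -> F4/C5 P5 similar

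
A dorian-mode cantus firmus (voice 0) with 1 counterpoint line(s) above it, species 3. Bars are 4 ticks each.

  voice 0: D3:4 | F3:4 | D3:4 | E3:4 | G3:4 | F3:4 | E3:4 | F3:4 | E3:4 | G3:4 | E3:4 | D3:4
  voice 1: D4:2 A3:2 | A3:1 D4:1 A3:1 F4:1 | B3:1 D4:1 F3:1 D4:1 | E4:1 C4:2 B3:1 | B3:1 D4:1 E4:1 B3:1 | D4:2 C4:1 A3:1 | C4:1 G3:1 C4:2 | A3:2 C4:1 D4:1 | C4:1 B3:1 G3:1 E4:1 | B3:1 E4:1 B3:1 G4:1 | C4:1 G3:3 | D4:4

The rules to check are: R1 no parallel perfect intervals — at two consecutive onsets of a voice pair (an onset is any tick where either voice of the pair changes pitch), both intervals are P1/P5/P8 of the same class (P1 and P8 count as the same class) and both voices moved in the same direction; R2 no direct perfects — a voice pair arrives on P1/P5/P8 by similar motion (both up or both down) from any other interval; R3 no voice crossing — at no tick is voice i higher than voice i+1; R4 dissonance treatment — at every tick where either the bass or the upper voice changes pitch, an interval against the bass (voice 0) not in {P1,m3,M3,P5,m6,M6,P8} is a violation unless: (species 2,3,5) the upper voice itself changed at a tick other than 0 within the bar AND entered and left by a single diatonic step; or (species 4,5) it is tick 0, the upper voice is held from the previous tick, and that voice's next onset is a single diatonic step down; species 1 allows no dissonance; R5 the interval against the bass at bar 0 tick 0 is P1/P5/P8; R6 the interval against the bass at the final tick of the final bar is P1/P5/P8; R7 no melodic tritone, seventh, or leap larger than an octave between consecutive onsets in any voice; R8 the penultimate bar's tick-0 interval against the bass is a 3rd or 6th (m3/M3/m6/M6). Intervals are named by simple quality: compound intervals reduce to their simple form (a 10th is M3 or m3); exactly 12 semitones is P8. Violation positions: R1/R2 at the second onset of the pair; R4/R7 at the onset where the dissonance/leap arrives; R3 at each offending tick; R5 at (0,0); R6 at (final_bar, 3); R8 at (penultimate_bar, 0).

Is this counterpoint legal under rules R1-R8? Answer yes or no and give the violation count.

No (2 violations)

bar 0: v0=D3 v1=D4 (P8)
bar 1: v0=F3 v1=A3 (M3)
bar 2: v0=D3 v1=B3 (M6)
bar 3: v0=E3 v1=E4 (P8)
bar 4: v0=G3 v1=B3 (M3)
bar 5: v0=F3 v1=D4 (M6)
bar 6: v0=E3 v1=C4 (m6)
bar 7: v0=F3 v1=A3 (M3)
bar 8: v0=E3 v1=C4 (m6)
bar 9: v0=G3 v1=B3 (M3)
bar 10: v0=E3 v1=C4 (m6)
bar 11: v0=D3 v1=D4 (P8)
  R7 @ bar2.0: F4->B3 leap 6st
  R1 @ bar3.0: D3/D4 P8 -> E3/E4 P8 similar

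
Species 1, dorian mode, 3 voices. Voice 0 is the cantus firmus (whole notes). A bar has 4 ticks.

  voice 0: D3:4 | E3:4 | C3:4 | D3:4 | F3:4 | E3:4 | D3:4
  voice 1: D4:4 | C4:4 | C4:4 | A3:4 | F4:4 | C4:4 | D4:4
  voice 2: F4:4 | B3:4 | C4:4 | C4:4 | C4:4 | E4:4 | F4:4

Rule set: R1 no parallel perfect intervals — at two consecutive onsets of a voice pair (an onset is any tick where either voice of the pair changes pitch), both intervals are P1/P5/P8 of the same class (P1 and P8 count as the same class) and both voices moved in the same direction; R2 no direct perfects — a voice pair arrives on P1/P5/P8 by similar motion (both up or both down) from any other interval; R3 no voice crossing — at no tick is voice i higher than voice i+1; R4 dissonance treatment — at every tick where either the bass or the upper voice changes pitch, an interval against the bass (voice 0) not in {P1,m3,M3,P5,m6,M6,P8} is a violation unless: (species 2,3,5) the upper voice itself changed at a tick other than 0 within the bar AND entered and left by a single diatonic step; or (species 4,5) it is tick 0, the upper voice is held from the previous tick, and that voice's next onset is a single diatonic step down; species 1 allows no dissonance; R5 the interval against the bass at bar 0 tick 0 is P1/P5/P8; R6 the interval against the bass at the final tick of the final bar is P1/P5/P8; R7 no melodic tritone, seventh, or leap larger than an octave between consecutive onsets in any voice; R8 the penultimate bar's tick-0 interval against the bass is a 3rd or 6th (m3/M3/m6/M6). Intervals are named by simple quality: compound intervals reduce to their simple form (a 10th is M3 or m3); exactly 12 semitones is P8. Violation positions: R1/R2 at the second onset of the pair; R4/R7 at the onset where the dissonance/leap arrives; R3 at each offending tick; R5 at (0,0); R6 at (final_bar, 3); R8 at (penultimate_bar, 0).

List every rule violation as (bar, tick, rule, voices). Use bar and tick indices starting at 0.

bar 0: v0=D3 v1=D4 v2=F4 downbeat m3
bar 1: v0=E3 v1=C4 v2=B3 downbeat P5
bar 2: v0=C3 v1=C4 v2=C4 downbeat P8
bar 3: v0=D3 v1=A3 v2=C4 downbeat m7
bar 4: v0=F3 v1=F4 v2=C4 downbeat P5
bar 5: v0=E3 v1=C4 v2=E4 downbeat P8
bar 6: v0=D3 v1=D4 v2=F4 downbeat m3
  -> R5 @ bar 0 tick 0 v(0, 2): opens on m3
  -> R3 @ bar 1 tick 0 v(1, 2): C4 above B3
  -> R7 @ bar 1 tick 0 v(2,): F4->B3 leap 6st
  -> R3 @ bar 1 tick 1 v(1, 2): C4 above B3
  -> R3 @ bar 1 tick 2 v(1, 2): C4 above B3
  -> R3 @ bar 1 tick 3 v(1, 2): C4 above B3
  -> R4 @ bar 3 tick 0 v(0, 2): D3/C4 m7 untreated
  -> R2 @ bar 4 tick 0 v(0, 1): D3/A3 P5 -> F3/F4 P8 similar
  -> R3 @ bar 4 tick 0 v(1, 2): F4 above C4
  -> R3 @ bar 4 tick 1 v(1, 2): F4 above C4
  -> R3 @ bar 4 tick 2 v(1, 2): F4 above C4
  -> R3 @ bar 4 tick 3 v(1, 2): F4 above C4
  -> R8 @ bar 5 tick 0 v(0, 2): penult P8 not 3rd/6th
  -> R6 @ bar 6 tick 3 v(0, 2): closes on m3

(0, 0, R5, (0, 2))
(1, 0, R3, (1, 2))
(1, 0, R7, (2,))
(1, 1, R3, (1, 2))
(1, 2, R3, (1, 2))
(1, 3, R3, (1, 2))
(3, 0, R4, (0, 2))
(4, 0, R2, (0, 1))
(4, 0, R3, (1, 2))
(4, 1, R3, (1, 2))
(4, 2, R3, (1, 2))
(4, 3, R3, (1, 2))
(5, 0, R8, (0, 2))
(6, 3, R6, (0, 2))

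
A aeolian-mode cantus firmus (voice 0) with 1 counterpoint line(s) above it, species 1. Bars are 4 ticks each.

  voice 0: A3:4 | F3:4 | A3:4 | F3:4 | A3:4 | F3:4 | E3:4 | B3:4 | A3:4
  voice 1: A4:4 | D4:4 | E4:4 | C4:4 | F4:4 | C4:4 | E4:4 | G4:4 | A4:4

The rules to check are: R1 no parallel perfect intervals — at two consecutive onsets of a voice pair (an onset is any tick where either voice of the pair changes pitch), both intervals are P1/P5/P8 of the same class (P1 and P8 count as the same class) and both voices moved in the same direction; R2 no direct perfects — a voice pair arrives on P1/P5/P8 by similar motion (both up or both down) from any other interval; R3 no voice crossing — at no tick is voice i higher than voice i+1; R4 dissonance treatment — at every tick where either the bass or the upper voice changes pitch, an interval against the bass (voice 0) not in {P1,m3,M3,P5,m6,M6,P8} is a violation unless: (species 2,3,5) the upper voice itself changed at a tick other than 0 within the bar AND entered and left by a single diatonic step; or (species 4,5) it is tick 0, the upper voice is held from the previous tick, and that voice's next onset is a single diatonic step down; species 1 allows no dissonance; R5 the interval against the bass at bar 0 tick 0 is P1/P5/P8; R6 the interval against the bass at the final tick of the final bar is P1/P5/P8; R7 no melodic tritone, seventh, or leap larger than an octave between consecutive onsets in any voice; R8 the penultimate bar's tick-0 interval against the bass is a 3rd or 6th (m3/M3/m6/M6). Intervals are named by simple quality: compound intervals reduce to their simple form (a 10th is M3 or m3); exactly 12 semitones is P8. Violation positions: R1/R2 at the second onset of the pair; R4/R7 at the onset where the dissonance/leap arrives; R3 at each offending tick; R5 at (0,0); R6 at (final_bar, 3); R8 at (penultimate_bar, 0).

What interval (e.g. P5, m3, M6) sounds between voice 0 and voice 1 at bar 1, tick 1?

M6

voice 0=F3 voice 1=D4 -> M6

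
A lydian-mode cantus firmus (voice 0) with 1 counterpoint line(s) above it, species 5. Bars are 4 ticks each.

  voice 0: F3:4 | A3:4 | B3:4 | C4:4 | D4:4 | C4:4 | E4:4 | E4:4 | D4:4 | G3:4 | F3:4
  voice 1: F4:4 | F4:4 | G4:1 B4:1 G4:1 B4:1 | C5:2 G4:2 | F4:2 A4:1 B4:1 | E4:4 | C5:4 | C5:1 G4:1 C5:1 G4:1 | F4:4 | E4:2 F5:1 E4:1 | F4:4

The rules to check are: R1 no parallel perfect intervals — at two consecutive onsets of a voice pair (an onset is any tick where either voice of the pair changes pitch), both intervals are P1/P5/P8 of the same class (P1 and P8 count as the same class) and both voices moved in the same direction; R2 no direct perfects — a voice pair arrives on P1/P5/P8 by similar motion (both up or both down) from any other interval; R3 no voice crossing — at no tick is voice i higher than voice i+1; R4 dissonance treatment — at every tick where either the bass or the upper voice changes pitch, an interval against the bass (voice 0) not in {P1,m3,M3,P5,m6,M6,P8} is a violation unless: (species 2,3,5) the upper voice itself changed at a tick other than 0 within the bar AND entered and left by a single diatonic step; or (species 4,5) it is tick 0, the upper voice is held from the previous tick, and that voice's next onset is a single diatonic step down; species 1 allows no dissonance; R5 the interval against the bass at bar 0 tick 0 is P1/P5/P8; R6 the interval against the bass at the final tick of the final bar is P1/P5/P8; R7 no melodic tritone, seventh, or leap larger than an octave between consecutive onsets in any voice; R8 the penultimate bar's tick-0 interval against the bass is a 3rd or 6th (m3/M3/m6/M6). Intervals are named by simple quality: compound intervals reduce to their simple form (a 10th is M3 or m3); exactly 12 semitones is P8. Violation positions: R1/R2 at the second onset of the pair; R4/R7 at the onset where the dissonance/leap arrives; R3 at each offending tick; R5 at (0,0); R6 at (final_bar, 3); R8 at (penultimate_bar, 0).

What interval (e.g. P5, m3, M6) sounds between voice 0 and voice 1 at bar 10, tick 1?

voice 0=F3 voice 1=F4 -> P8

P8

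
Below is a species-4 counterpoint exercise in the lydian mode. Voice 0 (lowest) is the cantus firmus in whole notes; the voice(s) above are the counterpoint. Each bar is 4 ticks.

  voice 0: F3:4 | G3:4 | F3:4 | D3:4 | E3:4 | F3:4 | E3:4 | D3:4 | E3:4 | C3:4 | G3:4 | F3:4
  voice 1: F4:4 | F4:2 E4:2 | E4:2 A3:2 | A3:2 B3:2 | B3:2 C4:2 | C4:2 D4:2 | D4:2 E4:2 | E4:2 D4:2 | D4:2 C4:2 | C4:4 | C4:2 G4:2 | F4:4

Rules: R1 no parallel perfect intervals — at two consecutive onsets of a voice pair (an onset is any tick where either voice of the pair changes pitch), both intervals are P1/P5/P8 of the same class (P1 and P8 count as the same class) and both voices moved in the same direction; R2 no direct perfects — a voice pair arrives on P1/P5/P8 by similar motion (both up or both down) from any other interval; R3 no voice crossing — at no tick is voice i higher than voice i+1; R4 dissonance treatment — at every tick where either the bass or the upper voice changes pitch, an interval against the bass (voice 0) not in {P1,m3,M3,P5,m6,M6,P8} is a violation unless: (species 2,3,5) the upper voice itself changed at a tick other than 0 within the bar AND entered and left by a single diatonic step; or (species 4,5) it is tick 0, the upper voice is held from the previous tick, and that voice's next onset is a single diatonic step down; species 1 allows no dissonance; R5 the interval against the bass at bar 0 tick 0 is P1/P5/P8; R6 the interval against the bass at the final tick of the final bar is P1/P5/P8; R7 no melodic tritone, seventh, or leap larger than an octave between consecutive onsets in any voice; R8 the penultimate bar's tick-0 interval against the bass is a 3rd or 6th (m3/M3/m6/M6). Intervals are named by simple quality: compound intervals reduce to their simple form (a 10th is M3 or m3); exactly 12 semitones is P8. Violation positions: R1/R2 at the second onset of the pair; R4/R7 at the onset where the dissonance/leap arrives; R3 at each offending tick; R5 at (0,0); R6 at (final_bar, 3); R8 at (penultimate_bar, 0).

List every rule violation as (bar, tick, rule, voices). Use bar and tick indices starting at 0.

(2, 0, R4, (0, 1))
(6, 0, R4, (0, 1))
(10, 0, R4, (0, 1))
(10, 0, R8, (0, 1))
(11, 0, R1, (0, 1))

bar 0: v0=F3 v1=F4 downbeat P8
bar 1: v0=G3 v1=F4 downbeat m7
bar 2: v0=F3 v1=E4 downbeat M7
bar 3: v0=D3 v1=A3 downbeat P5
bar 4: v0=E3 v1=B3 downbeat P5
bar 5: v0=F3 v1=C4 downbeat P5
bar 6: v0=E3 v1=D4 downbeat m7
bar 7: v0=D3 v1=E4 downbeat M2
bar 8: v0=E3 v1=D4 downbeat m7
bar 9: v0=C3 v1=C4 downbeat P8
bar 10: v0=G3 v1=C4 downbeat P4
bar 11: v0=F3 v1=F4 downbeat P8
  -> R4 @ bar 2 tick 0 v(0, 1): F3/E4 M7 untreated
  -> R4 @ bar 6 tick 0 v(0, 1): E3/D4 m7 untreated
  -> R4 @ bar 10 tick 0 v(0, 1): G3/C4 P4 untreated
  -> R8 @ bar 10 tick 0 v(0, 1): penult P4 not 3rd/6th
  -> R1 @ bar 11 tick 0 v(0, 1): G3/G4 P8 -> F3/F4 P8 similar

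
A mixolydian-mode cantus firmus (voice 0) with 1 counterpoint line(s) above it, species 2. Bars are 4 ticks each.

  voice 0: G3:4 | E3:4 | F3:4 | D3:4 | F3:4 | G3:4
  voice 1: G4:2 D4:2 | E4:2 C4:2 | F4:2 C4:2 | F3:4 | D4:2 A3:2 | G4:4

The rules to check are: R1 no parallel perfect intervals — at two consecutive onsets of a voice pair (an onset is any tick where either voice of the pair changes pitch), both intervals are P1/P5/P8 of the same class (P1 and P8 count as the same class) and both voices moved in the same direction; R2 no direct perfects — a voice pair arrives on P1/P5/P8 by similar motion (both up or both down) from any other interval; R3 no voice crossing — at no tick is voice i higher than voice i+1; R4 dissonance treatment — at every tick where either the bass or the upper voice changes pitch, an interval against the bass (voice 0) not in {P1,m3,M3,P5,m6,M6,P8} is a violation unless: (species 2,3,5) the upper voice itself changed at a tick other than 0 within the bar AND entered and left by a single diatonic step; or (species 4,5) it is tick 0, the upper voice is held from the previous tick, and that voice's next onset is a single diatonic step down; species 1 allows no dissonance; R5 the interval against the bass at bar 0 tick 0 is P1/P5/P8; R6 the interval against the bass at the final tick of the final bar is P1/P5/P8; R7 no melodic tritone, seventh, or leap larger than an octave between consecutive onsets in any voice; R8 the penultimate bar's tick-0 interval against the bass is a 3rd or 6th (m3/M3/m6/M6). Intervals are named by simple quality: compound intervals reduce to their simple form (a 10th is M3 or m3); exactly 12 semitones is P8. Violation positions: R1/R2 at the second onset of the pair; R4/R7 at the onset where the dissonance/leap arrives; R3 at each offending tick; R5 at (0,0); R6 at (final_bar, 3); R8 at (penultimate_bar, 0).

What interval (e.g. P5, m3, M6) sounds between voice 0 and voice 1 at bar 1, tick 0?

P8

voice 0=E3 voice 1=E4 -> P8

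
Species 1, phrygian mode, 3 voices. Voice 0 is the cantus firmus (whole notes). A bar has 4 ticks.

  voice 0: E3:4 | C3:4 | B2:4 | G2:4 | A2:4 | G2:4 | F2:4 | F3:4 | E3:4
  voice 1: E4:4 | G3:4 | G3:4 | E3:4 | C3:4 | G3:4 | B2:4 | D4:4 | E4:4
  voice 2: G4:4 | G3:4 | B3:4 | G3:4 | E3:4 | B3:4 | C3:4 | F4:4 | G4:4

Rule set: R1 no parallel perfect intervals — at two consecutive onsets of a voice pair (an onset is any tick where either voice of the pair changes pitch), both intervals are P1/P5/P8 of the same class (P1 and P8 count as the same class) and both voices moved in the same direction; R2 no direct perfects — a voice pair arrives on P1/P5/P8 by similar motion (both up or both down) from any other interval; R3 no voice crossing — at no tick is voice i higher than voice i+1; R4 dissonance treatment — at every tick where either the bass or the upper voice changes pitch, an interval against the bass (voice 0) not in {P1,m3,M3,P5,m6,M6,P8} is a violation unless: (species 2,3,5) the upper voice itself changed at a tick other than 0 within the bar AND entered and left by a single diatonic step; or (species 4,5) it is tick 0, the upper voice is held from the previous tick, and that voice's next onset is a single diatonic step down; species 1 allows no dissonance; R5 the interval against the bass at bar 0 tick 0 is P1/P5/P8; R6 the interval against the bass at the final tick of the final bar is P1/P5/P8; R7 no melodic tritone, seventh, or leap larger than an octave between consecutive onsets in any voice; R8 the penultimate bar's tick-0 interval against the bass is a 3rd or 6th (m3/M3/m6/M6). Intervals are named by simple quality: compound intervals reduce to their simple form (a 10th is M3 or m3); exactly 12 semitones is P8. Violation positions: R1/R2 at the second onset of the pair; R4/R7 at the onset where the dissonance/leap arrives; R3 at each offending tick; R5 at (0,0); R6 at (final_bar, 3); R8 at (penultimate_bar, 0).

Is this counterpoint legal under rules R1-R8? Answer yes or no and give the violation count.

No (13 violations)

bar 0: v0=E3 v1=E4 v2=G4 (m3)
bar 1: v0=C3 v1=G3 v2=G3 (P5)
bar 2: v0=B2 v1=G3 v2=B3 (P8)
bar 3: v0=G2 v1=E3 v2=G3 (P8)
bar 4: v0=A2 v1=C3 v2=E3 (P5)
bar 5: v0=G2 v1=G3 v2=B3 (M3)
bar 6: v0=F2 v1=B2 v2=C3 (P5)
bar 7: v0=F3 v1=D4 v2=F4 (P8)
bar 8: v0=E3 v1=E4 v2=G4 (m3)
  R5 @ bar0.0: opens on m3
  R2 @ bar1.0: E3/E4 P8 -> C3/G3 P5 similar
  R2 @ bar1.0: E3/G4 m3 -> C3/G3 P5 similar
  R2 @ bar1.0: E4/G4 m3 -> G3/G3 P1 similar
  R1 @ bar3.0: B2/B3 P8 -> G2/G3 P8 similar
  R2 @ bar6.0: G2/B3 M3 -> F2/C3 P5 similar
  R4 @ bar6.0: F2/B2 TT untreated
  R7 @ bar6.0: B3->C3 leap 11st
  R2 @ bar7.0: F2/C3 P5 -> F3/F4 P8 similar
  R7 @ bar7.0: B2->D4 leap 15st
  R7 @ bar7.0: C3->F4 leap 17st
  R8 @ bar7.0: penult P8 not 3rd/6th
  R6 @ bar8.3: closes on m3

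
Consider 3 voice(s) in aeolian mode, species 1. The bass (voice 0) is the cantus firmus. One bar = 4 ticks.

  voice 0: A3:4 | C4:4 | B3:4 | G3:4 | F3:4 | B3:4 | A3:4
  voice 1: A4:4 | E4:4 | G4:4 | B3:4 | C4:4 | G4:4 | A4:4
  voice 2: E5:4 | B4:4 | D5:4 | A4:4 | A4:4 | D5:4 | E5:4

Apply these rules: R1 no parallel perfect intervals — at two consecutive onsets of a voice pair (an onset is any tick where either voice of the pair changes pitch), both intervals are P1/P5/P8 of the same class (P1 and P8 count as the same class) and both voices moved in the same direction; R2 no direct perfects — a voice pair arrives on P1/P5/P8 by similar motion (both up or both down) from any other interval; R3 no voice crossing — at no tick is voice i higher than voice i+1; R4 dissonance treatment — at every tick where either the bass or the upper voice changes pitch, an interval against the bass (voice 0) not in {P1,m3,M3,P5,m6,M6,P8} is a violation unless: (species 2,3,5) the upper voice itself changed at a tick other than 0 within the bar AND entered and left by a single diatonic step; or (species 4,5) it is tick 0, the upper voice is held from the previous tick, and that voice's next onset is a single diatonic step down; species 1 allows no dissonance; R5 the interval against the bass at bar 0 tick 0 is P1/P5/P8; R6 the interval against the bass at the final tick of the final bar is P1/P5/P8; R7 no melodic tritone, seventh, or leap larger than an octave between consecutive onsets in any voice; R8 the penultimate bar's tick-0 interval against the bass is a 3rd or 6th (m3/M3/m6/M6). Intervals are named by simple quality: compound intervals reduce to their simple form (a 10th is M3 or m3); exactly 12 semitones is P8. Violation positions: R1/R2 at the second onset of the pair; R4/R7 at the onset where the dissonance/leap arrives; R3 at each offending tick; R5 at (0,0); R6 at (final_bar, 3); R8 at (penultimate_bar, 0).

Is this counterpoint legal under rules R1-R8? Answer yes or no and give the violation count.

No (7 violations)

bar 0: v0=A3 v1=A4 v2=E5 (P5)
bar 1: v0=C4 v1=E4 v2=B4 (M7)
bar 2: v0=B3 v1=G4 v2=D5 (m3)
bar 3: v0=G3 v1=B3 v2=A4 (M2)
bar 4: v0=F3 v1=C4 v2=A4 (M3)
bar 5: v0=B3 v1=G4 v2=D5 (m3)
bar 6: v0=A3 v1=A4 v2=E5 (P5)
  R1 @ bar1.0: A4/E5 P5 -> E4/B4 P5 similar
  R4 @ bar1.0: C4/B4 M7 untreated
  R1 @ bar2.0: E4/B4 P5 -> G4/D5 P5 similar
  R4 @ bar3.0: G3/A4 M2 untreated
  R2 @ bar5.0: C4/A4 M6 -> G4/D5 P5 similar
  R7 @ bar5.0: F3->B3 leap 6st
  R1 @ bar6.0: G4/D5 P5 -> A4/E5 P5 similar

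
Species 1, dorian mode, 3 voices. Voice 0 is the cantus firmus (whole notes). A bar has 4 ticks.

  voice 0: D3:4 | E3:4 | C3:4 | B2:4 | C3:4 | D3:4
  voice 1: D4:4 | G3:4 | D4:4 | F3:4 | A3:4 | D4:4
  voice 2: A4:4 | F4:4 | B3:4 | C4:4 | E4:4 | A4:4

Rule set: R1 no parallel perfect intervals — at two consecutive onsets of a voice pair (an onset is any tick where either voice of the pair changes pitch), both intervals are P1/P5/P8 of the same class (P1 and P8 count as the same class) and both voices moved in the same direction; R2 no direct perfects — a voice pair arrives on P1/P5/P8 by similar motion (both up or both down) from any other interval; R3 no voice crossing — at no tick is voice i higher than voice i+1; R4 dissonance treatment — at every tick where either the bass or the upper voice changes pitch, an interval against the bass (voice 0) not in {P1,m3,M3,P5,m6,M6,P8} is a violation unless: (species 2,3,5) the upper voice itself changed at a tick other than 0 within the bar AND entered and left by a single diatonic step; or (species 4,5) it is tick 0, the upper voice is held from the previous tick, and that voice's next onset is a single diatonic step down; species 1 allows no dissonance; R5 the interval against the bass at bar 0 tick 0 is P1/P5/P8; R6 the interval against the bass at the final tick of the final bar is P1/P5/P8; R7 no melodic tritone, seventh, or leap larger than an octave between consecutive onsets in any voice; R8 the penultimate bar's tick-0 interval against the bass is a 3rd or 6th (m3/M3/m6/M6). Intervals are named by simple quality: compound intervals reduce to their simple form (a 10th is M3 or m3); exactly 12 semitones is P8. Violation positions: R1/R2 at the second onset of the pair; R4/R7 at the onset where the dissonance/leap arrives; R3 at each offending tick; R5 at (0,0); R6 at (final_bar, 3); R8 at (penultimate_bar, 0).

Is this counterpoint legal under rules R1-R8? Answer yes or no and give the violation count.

bar 0: v0=D3 v1=D4 v2=A4 (P5)
bar 1: v0=E3 v1=G3 v2=F4 (m2)
bar 2: v0=C3 v1=D4 v2=B3 (M7)
bar 3: v0=B2 v1=F3 v2=C4 (m2)
bar 4: v0=C3 v1=A3 v2=E4 (M3)
bar 5: v0=D3 v1=D4 v2=A4 (P5)
  R4 @ bar1.0: E3/F4 m2 untreated
  R3 @ bar2.0: D4 above B3
  R4 @ bar2.0: C3/D4 M2 untreated
  R4 @ bar2.0: C3/B3 M7 untreated
  R7 @ bar2.0: F4->B3 leap 6st
  R3 @ bar2.1: D4 above B3
  R3 @ bar2.2: D4 above B3
  R3 @ bar2.3: D4 above B3
  R4 @ bar3.0: B2/F3 TT untreated
  R4 @ bar3.0: B2/C4 m2 untreated
  R1 @ bar4.0: F3/C4 P5 -> A3/E4 P5 similar
  R1 @ bar5.0: A3/E4 P5 -> D4/A4 P5 similar
  R2 @ bar5.0: C3/A3 M6 -> D3/D4 P8 similar
  R2 @ bar5.0: C3/E4 M3 -> D3/A4 P5 similar

No (14 violations)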